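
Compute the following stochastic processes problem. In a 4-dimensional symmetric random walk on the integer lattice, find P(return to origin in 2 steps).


P(return in 2 steps) = P(reverse first step) = 1/(2d)
= 1/8
= 0.1250

0.1250


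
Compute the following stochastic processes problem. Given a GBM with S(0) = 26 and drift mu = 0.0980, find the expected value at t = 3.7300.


E[S(t)] = S(0) * exp(mu * t)
= 26 * exp(0.0980 * 3.7300)
= 26 * 1.4413
= 37.4736

37.4736


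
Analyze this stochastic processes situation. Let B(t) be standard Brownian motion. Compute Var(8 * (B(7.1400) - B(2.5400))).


Var(alpha*(B(t)-B(s))) = alpha^2 * (t-s)
= 8^2 * (7.1400 - 2.5400)
= 64 * 4.6000
= 294.4000

294.4000


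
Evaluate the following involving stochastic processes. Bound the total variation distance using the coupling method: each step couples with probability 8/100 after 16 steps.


TV distance bound <= (1-delta)^n
= (1 - 0.0800)^16
= 0.9200^16
= 0.2634

0.2634


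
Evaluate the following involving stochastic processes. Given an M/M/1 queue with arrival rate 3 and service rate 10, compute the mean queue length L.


rho = 3/10 = 0.3000
L = rho/(1-rho)
= 0.3000/0.7000
= 0.4286

0.4286


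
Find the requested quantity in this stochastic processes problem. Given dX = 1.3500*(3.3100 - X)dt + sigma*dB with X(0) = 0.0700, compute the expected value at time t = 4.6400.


E[X(t)] = mu + (X(0) - mu)*exp(-theta*t)
= 3.3100 + (0.0700 - 3.3100)*exp(-1.3500*4.6400)
= 3.3100 + -3.2400 * 0.0019
= 3.3038

3.3038


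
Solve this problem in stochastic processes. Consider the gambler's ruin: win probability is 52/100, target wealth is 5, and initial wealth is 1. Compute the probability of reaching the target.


Gambler's ruin formula:
r = q/p = 0.4800/0.5200 = 0.9231
P(win) = (1 - r^i)/(1 - r^N)
= (1 - 0.9231^1)/(1 - 0.9231^5)
= 0.2332

0.2332


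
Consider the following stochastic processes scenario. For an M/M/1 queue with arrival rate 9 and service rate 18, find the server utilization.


rho = lambda/mu
= 9/18
= 0.5000

0.5000


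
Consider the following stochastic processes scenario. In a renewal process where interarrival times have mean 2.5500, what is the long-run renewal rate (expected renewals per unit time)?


Long-run renewal rate = 1/E(X)
= 1/2.5500
= 0.3922

0.3922


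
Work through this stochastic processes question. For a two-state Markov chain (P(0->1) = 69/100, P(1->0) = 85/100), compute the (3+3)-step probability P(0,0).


P^6 = P^3 * P^3
Computing via matrix multiplication of the transition matrix.
Entry (0,0) of P^6 = 0.5631

0.5631


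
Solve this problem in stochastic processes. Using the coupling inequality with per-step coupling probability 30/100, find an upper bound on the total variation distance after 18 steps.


TV distance bound <= (1-delta)^n
= (1 - 0.3000)^18
= 0.7000^18
= 0.0016

0.0016


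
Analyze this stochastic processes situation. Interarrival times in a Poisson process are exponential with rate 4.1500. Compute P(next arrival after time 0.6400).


P(X > t) = exp(-lambda * t)
= exp(-4.1500 * 0.6400)
= exp(-2.6560) = 0.0702

0.0702


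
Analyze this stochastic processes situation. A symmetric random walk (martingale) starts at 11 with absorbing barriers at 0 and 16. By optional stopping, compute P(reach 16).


By optional stopping theorem: E(M at tau) = M(0) = 11
P(hit 16)*16 + P(hit 0)*0 = 11
P(hit 16) = (11 - 0)/(16 - 0) = 11/16 = 0.6875

0.6875


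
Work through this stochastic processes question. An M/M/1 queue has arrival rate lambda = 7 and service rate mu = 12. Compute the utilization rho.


rho = lambda/mu
= 7/12
= 0.5833

0.5833


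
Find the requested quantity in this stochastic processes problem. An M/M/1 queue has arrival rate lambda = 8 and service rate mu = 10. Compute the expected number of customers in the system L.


rho = 8/10 = 0.8000
L = rho/(1-rho)
= 0.8000/0.2000
= 4.0000

4.0000


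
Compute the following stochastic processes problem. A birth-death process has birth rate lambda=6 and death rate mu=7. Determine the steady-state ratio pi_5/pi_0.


For birth-death process, pi_n/pi_0 = (lambda/mu)^n
= (6/7)^5
= 0.4627

0.4627


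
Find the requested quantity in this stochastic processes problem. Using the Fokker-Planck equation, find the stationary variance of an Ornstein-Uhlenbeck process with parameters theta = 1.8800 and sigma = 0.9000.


Stationary variance = sigma^2 / (2*theta)
= 0.9000^2 / (2*1.8800)
= 0.8100 / 3.7600
= 0.2154

0.2154


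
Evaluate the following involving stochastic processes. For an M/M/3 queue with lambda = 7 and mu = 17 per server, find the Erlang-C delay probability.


a = lambda/mu = 0.4118
rho = a/c = 0.1373
Erlang-C formula applied:
C(c,a) = 0.0089

0.0089


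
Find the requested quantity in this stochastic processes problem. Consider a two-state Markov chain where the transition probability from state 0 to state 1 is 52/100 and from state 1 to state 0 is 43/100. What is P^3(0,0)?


Computing P^3 by matrix multiplication.
P = [[0.4800, 0.5200], [0.4300, 0.5700]]
After raising P to the power 3:
P^3(0,0) = 0.4527

0.4527


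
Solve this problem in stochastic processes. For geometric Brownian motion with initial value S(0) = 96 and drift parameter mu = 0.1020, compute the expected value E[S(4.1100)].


E[S(t)] = S(0) * exp(mu * t)
= 96 * exp(0.1020 * 4.1100)
= 96 * 1.5208
= 145.9944

145.9944


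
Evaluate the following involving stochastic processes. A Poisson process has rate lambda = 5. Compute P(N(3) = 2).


P(N(t)=k) = (lambda*t)^k * exp(-lambda*t) / k!
lambda*t = 15
= 15^2 * exp(-15) / 2!
= 225 * 3.0590e-07 / 2
= 3.4414e-05

3.4414e-05


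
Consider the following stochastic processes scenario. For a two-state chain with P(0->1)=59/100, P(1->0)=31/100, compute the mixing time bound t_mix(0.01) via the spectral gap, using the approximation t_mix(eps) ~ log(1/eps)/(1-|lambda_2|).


lambda_2 = |1 - p01 - p10| = |1 - 0.5900 - 0.3100| = 0.1000
t_mix ~ log(1/eps)/(1 - |lambda_2|)
= log(100)/(1 - 0.1000) = 4.6052/0.9000
= 5.1169

5.1169


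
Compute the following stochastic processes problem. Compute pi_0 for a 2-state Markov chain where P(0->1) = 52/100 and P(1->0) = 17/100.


Stationary distribution: pi_0 = p10/(p01+p10), pi_1 = p01/(p01+p10)
p01 = 0.5200, p10 = 0.1700
pi_0 = 0.2464

0.2464


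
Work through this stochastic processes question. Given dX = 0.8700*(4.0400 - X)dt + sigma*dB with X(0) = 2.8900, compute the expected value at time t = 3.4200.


E[X(t)] = mu + (X(0) - mu)*exp(-theta*t)
= 4.0400 + (2.8900 - 4.0400)*exp(-0.8700*3.4200)
= 4.0400 + -1.1500 * 0.0510
= 3.9813

3.9813


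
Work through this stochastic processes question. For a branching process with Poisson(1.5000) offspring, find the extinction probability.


Since mu = 1.5000 > 1, extinction prob q < 1.
Solve s = exp(mu*(s-1)) iteratively.
q = 0.4172

0.4172


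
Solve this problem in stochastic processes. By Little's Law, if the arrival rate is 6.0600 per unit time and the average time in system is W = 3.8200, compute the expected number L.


Little's Law: L = lambda * W
= 6.0600 * 3.8200
= 23.1492

23.1492


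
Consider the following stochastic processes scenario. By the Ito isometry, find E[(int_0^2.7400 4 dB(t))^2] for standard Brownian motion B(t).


By Ito isometry: E[(int f dB)^2] = int f^2 dt
= 4^2 * 2.7400
= 16 * 2.7400 = 43.8400

43.8400


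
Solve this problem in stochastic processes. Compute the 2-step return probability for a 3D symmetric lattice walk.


P(return in 2 steps) = P(reverse first step) = 1/(2d)
= 1/6
= 0.1667

0.1667


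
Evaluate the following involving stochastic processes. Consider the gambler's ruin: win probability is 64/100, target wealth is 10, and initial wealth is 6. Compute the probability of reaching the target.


Gambler's ruin formula:
r = q/p = 0.3600/0.6400 = 0.5625
P(win) = (1 - r^i)/(1 - r^N)
= (1 - 0.5625^6)/(1 - 0.5625^10)
= 0.9714

0.9714


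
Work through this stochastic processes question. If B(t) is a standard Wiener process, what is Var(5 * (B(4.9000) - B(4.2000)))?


Var(alpha*(B(t)-B(s))) = alpha^2 * (t-s)
= 5^2 * (4.9000 - 4.2000)
= 25 * 0.7000
= 17.5000

17.5000


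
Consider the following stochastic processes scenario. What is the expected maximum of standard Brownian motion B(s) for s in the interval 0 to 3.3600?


E(max B(s)) = sqrt(2t/pi)
= sqrt(2*3.3600/pi)
= sqrt(2.1390)
= 1.4625

1.4625


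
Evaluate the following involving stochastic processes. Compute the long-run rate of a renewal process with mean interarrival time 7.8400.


Long-run renewal rate = 1/E(X)
= 1/7.8400
= 0.1276

0.1276


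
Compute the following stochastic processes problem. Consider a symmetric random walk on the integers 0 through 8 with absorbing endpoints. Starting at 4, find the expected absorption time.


For symmetric RW on 0,...,N with absorbing barriers, E(i) = i*(N-i)
E(4) = 4 * 4 = 16

16


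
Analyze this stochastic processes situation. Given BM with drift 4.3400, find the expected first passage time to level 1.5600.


Expected first passage time = a/mu
= 1.5600/4.3400
= 0.3594

0.3594


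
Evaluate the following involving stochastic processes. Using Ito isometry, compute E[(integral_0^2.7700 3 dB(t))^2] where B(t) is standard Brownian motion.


By Ito isometry: E[(int f dB)^2] = int f^2 dt
= 3^2 * 2.7700
= 9 * 2.7700 = 24.9300

24.9300


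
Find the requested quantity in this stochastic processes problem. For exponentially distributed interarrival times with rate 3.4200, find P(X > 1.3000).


P(X > t) = exp(-lambda * t)
= exp(-3.4200 * 1.3000)
= exp(-4.4460) = 0.0117

0.0117


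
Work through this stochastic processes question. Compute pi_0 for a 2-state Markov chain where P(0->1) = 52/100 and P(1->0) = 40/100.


Stationary distribution: pi_0 = p10/(p01+p10), pi_1 = p01/(p01+p10)
p01 = 0.5200, p10 = 0.4000
pi_0 = 0.4348

0.4348


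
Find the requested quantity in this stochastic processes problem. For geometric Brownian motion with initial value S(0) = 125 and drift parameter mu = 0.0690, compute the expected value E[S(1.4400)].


E[S(t)] = S(0) * exp(mu * t)
= 125 * exp(0.0690 * 1.4400)
= 125 * 1.1045
= 138.0580

138.0580


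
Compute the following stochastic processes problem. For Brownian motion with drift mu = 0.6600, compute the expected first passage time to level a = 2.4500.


Expected first passage time = a/mu
= 2.4500/0.6600
= 3.7121

3.7121


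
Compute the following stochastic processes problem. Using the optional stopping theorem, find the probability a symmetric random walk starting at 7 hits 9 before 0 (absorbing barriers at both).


By optional stopping theorem: E(M at tau) = M(0) = 7
P(hit 9)*9 + P(hit 0)*0 = 7
P(hit 9) = (7 - 0)/(9 - 0) = 7/9 = 0.7778

0.7778


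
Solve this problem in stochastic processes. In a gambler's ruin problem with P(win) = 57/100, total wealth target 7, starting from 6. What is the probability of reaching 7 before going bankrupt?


Gambler's ruin formula:
r = q/p = 0.4300/0.5700 = 0.7544
P(win) = (1 - r^i)/(1 - r^N)
= (1 - 0.7544^6)/(1 - 0.7544^7)
= 0.9474

0.9474


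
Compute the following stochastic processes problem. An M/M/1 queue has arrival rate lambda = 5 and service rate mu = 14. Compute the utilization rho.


rho = lambda/mu
= 5/14
= 0.3571

0.3571


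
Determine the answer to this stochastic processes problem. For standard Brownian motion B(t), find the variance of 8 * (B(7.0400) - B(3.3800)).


Var(alpha*(B(t)-B(s))) = alpha^2 * (t-s)
= 8^2 * (7.0400 - 3.3800)
= 64 * 3.6600
= 234.2400

234.2400


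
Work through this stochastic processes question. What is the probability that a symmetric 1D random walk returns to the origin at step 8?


P(S(8) = 0) = C(8,4) / 4^4
= 70 / 256
= 0.2734

0.2734


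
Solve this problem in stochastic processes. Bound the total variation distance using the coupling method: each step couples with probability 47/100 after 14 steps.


TV distance bound <= (1-delta)^n
= (1 - 0.4700)^14
= 0.5300^14
= 1.3799e-04

1.3799e-04


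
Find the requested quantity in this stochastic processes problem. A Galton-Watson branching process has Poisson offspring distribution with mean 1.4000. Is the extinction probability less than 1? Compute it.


Since mu = 1.4000 > 1, extinction prob q < 1.
Solve s = exp(mu*(s-1)) iteratively.
q = 0.4890

0.4890


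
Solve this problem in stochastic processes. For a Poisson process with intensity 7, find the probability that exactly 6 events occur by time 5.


P(N(t)=k) = (lambda*t)^k * exp(-lambda*t) / k!
lambda*t = 35
= 35^6 * exp(-35) / 6!
= 1838265625 * 6.3051e-16 / 720
= 1.6098e-09

1.6098e-09


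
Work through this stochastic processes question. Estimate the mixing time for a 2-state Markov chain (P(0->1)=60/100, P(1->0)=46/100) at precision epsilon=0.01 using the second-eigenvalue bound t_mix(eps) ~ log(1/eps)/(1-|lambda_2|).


lambda_2 = |1 - p01 - p10| = |1 - 0.6000 - 0.4600| = 0.0600
t_mix ~ log(1/eps)/(1 - |lambda_2|)
= log(100)/(1 - 0.0600) = 4.6052/0.9400
= 4.8991

4.8991


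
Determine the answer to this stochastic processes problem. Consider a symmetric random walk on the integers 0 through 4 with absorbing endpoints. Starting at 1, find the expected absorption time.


For symmetric RW on 0,...,N with absorbing barriers, E(i) = i*(N-i)
E(1) = 1 * 3 = 3

3


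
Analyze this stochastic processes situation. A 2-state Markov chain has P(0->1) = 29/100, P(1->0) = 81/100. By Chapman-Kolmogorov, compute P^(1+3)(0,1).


P^4 = P^1 * P^3
Computing via matrix multiplication of the transition matrix.
Entry (0,1) of P^4 = 0.2636

0.2636


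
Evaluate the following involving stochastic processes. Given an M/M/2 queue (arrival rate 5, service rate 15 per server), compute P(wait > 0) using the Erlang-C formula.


a = lambda/mu = 0.3333
rho = a/c = 0.1667
Erlang-C formula applied:
C(c,a) = 0.0476

0.0476


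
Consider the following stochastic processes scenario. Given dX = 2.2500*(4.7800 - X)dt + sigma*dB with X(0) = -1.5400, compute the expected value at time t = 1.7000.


E[X(t)] = mu + (X(0) - mu)*exp(-theta*t)
= 4.7800 + (-1.5400 - 4.7800)*exp(-2.2500*1.7000)
= 4.7800 + -6.3200 * 0.0218
= 4.6421

4.6421


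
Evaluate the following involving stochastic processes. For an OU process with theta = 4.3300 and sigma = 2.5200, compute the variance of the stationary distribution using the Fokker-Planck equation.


Stationary variance = sigma^2 / (2*theta)
= 2.5200^2 / (2*4.3300)
= 6.3504 / 8.6600
= 0.7333

0.7333


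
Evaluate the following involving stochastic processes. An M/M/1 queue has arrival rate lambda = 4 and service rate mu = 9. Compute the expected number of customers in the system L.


rho = 4/9 = 0.4444
L = rho/(1-rho)
= 0.4444/0.5556
= 0.8000

0.8000


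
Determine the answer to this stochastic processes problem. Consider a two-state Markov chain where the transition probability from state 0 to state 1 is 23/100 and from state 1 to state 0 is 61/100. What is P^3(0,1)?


Computing P^3 by matrix multiplication.
P = [[0.7700, 0.2300], [0.6100, 0.3900]]
After raising P to the power 3:
P^3(0,1) = 0.2727

0.2727


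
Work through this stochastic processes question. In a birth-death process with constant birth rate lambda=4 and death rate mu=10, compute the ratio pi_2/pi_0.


For birth-death process, pi_n/pi_0 = (lambda/mu)^n
= (4/10)^2
= 0.1600

0.1600


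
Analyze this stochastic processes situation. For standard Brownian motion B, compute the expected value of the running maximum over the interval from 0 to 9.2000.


E(max B(s)) = sqrt(2t/pi)
= sqrt(2*9.2000/pi)
= sqrt(5.8569)
= 2.4201

2.4201


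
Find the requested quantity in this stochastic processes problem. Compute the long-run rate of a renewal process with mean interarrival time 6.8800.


Long-run renewal rate = 1/E(X)
= 1/6.8800
= 0.1453

0.1453


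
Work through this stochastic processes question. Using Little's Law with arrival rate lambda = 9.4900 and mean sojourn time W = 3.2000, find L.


Little's Law: L = lambda * W
= 9.4900 * 3.2000
= 30.3680

30.3680


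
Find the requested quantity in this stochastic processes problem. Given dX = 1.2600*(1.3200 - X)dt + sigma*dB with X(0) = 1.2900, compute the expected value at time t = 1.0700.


E[X(t)] = mu + (X(0) - mu)*exp(-theta*t)
= 1.3200 + (1.2900 - 1.3200)*exp(-1.2600*1.0700)
= 1.3200 + -0.0300 * 0.2597
= 1.3122

1.3122


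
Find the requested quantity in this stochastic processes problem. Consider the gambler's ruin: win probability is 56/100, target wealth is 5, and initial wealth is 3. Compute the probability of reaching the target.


Gambler's ruin formula:
r = q/p = 0.4400/0.5600 = 0.7857
P(win) = (1 - r^i)/(1 - r^N)
= (1 - 0.7857^3)/(1 - 0.7857^5)
= 0.7351

0.7351


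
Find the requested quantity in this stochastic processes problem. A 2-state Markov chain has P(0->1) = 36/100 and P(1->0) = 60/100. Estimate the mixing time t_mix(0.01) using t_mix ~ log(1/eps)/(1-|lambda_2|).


lambda_2 = |1 - p01 - p10| = |1 - 0.3600 - 0.6000| = 0.0400
t_mix ~ log(1/eps)/(1 - |lambda_2|)
= log(100)/(1 - 0.0400) = 4.6052/0.9600
= 4.7971

4.7971


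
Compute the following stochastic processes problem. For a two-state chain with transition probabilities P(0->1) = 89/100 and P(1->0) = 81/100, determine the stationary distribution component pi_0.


Stationary distribution: pi_0 = p10/(p01+p10), pi_1 = p01/(p01+p10)
p01 = 0.8900, p10 = 0.8100
pi_0 = 0.4765

0.4765


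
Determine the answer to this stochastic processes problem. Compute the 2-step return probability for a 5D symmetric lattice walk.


P(return in 2 steps) = P(reverse first step) = 1/(2d)
= 1/10
= 0.1000

0.1000


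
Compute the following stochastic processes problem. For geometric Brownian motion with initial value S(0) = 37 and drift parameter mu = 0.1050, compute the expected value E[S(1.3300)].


E[S(t)] = S(0) * exp(mu * t)
= 37 * exp(0.1050 * 1.3300)
= 37 * 1.1499
= 42.5452

42.5452


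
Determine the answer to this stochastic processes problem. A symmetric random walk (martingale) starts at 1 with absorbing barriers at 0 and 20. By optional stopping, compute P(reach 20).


By optional stopping theorem: E(M at tau) = M(0) = 1
P(hit 20)*20 + P(hit 0)*0 = 1
P(hit 20) = (1 - 0)/(20 - 0) = 1/20 = 0.0500

0.0500


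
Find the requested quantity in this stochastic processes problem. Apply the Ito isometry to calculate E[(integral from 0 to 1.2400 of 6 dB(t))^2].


By Ito isometry: E[(int f dB)^2] = int f^2 dt
= 6^2 * 1.2400
= 36 * 1.2400 = 44.6400

44.6400


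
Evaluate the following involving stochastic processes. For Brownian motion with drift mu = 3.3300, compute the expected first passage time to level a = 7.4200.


Expected first passage time = a/mu
= 7.4200/3.3300
= 2.2282

2.2282


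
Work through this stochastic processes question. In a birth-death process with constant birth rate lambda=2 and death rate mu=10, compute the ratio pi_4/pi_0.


For birth-death process, pi_n/pi_0 = (lambda/mu)^n
= (2/10)^4
= 0.0016

0.0016


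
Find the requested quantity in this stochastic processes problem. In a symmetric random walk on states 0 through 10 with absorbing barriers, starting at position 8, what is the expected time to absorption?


For symmetric RW on 0,...,N with absorbing barriers, E(i) = i*(N-i)
E(8) = 8 * 2 = 16

16


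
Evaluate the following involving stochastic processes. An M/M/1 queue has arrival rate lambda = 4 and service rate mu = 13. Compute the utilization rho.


rho = lambda/mu
= 4/13
= 0.3077

0.3077


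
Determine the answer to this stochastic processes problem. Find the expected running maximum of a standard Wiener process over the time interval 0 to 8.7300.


E(max B(s)) = sqrt(2t/pi)
= sqrt(2*8.7300/pi)
= sqrt(5.5577)
= 2.3575

2.3575


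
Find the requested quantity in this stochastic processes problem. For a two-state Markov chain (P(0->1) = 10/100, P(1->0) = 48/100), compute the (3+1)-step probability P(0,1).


P^4 = P^3 * P^1
Computing via matrix multiplication of the transition matrix.
Entry (0,1) of P^4 = 0.1670

0.1670


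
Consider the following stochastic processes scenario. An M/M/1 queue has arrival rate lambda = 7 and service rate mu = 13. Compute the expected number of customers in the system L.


rho = 7/13 = 0.5385
L = rho/(1-rho)
= 0.5385/0.4615
= 1.1667

1.1667


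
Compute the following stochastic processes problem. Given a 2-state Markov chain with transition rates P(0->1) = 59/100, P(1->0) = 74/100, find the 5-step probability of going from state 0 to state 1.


Computing P^5 by matrix multiplication.
P = [[0.4100, 0.5900], [0.7400, 0.2600]]
After raising P to the power 5:
P^5(0,1) = 0.4453

0.4453


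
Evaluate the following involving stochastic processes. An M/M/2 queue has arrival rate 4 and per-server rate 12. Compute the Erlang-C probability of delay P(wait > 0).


a = lambda/mu = 0.3333
rho = a/c = 0.1667
Erlang-C formula applied:
C(c,a) = 0.0476

0.0476


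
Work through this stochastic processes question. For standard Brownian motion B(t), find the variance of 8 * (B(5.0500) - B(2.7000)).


Var(alpha*(B(t)-B(s))) = alpha^2 * (t-s)
= 8^2 * (5.0500 - 2.7000)
= 64 * 2.3500
= 150.4000

150.4000


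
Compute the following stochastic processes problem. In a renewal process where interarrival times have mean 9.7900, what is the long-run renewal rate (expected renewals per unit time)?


Long-run renewal rate = 1/E(X)
= 1/9.7900
= 0.1021

0.1021


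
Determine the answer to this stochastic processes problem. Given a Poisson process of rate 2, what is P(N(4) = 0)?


P(N(t)=k) = (lambda*t)^k * exp(-lambda*t) / k!
lambda*t = 8
= 8^0 * exp(-8) / 0!
= 1 * 3.3546e-04 / 1
= 3.3546e-04

3.3546e-04


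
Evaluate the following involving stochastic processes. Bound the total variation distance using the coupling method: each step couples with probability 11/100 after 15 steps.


TV distance bound <= (1-delta)^n
= (1 - 0.1100)^15
= 0.8900^15
= 0.1741

0.1741


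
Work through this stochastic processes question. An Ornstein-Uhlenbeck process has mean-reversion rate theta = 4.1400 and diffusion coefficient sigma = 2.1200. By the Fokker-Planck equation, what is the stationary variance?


Stationary variance = sigma^2 / (2*theta)
= 2.1200^2 / (2*4.1400)
= 4.4944 / 8.2800
= 0.5428

0.5428


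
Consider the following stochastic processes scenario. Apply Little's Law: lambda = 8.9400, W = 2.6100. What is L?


Little's Law: L = lambda * W
= 8.9400 * 2.6100
= 23.3334

23.3334


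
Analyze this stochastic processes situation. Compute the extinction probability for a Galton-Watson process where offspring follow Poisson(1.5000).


Since mu = 1.5000 > 1, extinction prob q < 1.
Solve s = exp(mu*(s-1)) iteratively.
q = 0.4172

0.4172


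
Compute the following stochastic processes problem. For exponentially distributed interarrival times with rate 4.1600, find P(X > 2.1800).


P(X > t) = exp(-lambda * t)
= exp(-4.1600 * 2.1800)
= exp(-9.0688) = 1.1520e-04

1.1520e-04


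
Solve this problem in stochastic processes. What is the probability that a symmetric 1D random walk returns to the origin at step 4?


P(S(4) = 0) = C(4,2) / 4^2
= 6 / 16
= 0.3750

0.3750


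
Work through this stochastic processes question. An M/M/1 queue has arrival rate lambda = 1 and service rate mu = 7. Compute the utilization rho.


rho = lambda/mu
= 1/7
= 0.1429

0.1429


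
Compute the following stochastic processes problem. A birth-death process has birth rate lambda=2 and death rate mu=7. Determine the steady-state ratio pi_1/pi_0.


For birth-death process, pi_n/pi_0 = (lambda/mu)^n
= (2/7)^1
= 0.2857

0.2857


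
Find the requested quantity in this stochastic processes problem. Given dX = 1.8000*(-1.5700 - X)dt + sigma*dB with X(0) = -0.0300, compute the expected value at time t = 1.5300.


E[X(t)] = mu + (X(0) - mu)*exp(-theta*t)
= -1.5700 + (-0.0300 - -1.5700)*exp(-1.8000*1.5300)
= -1.5700 + 1.5400 * 0.0637
= -1.4719

-1.4719


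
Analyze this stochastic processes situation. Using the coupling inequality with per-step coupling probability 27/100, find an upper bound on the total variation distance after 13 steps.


TV distance bound <= (1-delta)^n
= (1 - 0.2700)^13
= 0.7300^13
= 0.0167

0.0167


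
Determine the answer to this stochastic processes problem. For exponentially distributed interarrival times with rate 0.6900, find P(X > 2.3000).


P(X > t) = exp(-lambda * t)
= exp(-0.6900 * 2.3000)
= exp(-1.5870) = 0.2045

0.2045


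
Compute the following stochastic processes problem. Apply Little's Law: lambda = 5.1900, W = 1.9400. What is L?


Little's Law: L = lambda * W
= 5.1900 * 1.9400
= 10.0686

10.0686


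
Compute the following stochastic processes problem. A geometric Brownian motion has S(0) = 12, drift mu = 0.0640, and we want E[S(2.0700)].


E[S(t)] = S(0) * exp(mu * t)
= 12 * exp(0.0640 * 2.0700)
= 12 * 1.1417
= 13.6999

13.6999


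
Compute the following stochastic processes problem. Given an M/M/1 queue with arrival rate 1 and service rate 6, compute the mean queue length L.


rho = 1/6 = 0.1667
L = rho/(1-rho)
= 0.1667/0.8333
= 0.2000

0.2000


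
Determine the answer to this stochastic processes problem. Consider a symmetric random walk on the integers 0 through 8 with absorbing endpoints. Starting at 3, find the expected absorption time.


For symmetric RW on 0,...,N with absorbing barriers, E(i) = i*(N-i)
E(3) = 3 * 5 = 15

15


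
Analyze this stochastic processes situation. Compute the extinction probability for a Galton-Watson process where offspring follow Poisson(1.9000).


Since mu = 1.9000 > 1, extinction prob q < 1.
Solve s = exp(mu*(s-1)) iteratively.
q = 0.2328

0.2328


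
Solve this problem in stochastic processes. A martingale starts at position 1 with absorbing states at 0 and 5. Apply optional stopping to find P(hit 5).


By optional stopping theorem: E(M at tau) = M(0) = 1
P(hit 5)*5 + P(hit 0)*0 = 1
P(hit 5) = (1 - 0)/(5 - 0) = 1/5 = 0.2000

0.2000


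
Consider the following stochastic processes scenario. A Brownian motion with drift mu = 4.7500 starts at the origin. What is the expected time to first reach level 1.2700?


Expected first passage time = a/mu
= 1.2700/4.7500
= 0.2674

0.2674


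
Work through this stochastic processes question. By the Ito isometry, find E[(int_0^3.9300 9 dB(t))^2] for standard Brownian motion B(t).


By Ito isometry: E[(int f dB)^2] = int f^2 dt
= 9^2 * 3.9300
= 81 * 3.9300 = 318.3300

318.3300


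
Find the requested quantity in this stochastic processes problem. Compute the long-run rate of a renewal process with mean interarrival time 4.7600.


Long-run renewal rate = 1/E(X)
= 1/4.7600
= 0.2101

0.2101


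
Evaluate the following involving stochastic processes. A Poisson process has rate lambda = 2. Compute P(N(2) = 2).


P(N(t)=k) = (lambda*t)^k * exp(-lambda*t) / k!
lambda*t = 4
= 4^2 * exp(-4) / 2!
= 16 * 0.0183 / 2
= 0.1465

0.1465


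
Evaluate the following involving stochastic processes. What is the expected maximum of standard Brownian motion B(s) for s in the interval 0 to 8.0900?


E(max B(s)) = sqrt(2t/pi)
= sqrt(2*8.0900/pi)
= sqrt(5.1503)
= 2.2694

2.2694


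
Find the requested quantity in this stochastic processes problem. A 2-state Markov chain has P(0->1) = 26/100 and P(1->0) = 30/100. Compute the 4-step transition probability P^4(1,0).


Computing P^4 by matrix multiplication.
P = [[0.7400, 0.2600], [0.3000, 0.7000]]
After raising P to the power 4:
P^4(1,0) = 0.5156

0.5156


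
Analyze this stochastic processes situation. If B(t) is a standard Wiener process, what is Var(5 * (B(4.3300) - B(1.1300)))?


Var(alpha*(B(t)-B(s))) = alpha^2 * (t-s)
= 5^2 * (4.3300 - 1.1300)
= 25 * 3.2000
= 80.0000

80.0000


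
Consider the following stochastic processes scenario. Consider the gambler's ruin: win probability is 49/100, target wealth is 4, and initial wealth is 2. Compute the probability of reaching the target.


Gambler's ruin formula:
r = q/p = 0.5100/0.4900 = 1.0408
P(win) = (1 - r^i)/(1 - r^N)
= (1 - 1.0408^2)/(1 - 1.0408^4)
= 0.4800

0.4800


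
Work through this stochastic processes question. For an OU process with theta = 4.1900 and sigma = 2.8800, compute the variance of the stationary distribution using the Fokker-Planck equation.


Stationary variance = sigma^2 / (2*theta)
= 2.8800^2 / (2*4.1900)
= 8.2944 / 8.3800
= 0.9898

0.9898


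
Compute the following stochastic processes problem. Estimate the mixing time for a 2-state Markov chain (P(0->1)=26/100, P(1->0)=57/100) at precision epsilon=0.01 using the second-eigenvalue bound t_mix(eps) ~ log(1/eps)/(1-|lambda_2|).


lambda_2 = |1 - p01 - p10| = |1 - 0.2600 - 0.5700| = 0.1700
t_mix ~ log(1/eps)/(1 - |lambda_2|)
= log(100)/(1 - 0.1700) = 4.6052/0.8300
= 5.5484

5.5484


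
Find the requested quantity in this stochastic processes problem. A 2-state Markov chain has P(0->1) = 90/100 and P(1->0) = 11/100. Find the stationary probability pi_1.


Stationary distribution: pi_0 = p10/(p01+p10), pi_1 = p01/(p01+p10)
p01 = 0.9000, p10 = 0.1100
pi_1 = 0.8911

0.8911


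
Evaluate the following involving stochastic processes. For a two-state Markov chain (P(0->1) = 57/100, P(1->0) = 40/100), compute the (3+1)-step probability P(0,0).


P^4 = P^3 * P^1
Computing via matrix multiplication of the transition matrix.
Entry (0,0) of P^4 = 0.4124

0.4124


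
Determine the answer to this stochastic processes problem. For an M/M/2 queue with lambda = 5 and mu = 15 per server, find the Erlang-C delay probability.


a = lambda/mu = 0.3333
rho = a/c = 0.1667
Erlang-C formula applied:
C(c,a) = 0.0476

0.0476


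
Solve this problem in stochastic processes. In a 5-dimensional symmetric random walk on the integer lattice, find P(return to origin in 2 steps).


P(return in 2 steps) = P(reverse first step) = 1/(2d)
= 1/10
= 0.1000

0.1000


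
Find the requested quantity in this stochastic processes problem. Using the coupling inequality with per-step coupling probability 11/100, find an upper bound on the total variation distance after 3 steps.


TV distance bound <= (1-delta)^n
= (1 - 0.1100)^3
= 0.8900^3
= 0.7050

0.7050


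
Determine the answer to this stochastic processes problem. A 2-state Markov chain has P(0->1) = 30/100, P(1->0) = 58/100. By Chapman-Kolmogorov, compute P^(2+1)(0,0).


P^3 = P^2 * P^1
Computing via matrix multiplication of the transition matrix.
Entry (0,0) of P^3 = 0.6597

0.6597


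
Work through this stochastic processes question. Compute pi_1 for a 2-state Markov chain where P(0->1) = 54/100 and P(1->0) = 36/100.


Stationary distribution: pi_0 = p10/(p01+p10), pi_1 = p01/(p01+p10)
p01 = 0.5400, p10 = 0.3600
pi_1 = 0.6000

0.6000


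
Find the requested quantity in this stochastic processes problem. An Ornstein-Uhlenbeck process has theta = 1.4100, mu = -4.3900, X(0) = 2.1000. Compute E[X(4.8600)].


E[X(t)] = mu + (X(0) - mu)*exp(-theta*t)
= -4.3900 + (2.1000 - -4.3900)*exp(-1.4100*4.8600)
= -4.3900 + 6.4900 * 0.0011
= -4.3831

-4.3831


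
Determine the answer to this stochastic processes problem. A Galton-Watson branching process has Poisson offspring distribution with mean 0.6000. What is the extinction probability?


Since mu = 0.6000 <= 1, extinction probability = 1.

1.0000


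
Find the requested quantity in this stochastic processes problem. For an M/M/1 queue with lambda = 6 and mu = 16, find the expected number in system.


rho = 6/16 = 0.3750
L = rho/(1-rho)
= 0.3750/0.6250
= 0.6000

0.6000


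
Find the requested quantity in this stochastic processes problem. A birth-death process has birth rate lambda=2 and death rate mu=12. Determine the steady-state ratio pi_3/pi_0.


For birth-death process, pi_n/pi_0 = (lambda/mu)^n
= (2/12)^3
= 0.0046

0.0046


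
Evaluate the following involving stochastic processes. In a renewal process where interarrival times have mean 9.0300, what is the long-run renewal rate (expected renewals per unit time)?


Long-run renewal rate = 1/E(X)
= 1/9.0300
= 0.1107

0.1107


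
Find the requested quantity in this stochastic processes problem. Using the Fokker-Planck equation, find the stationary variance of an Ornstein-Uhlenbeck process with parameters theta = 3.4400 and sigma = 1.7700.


Stationary variance = sigma^2 / (2*theta)
= 1.7700^2 / (2*3.4400)
= 3.1329 / 6.8800
= 0.4554

0.4554


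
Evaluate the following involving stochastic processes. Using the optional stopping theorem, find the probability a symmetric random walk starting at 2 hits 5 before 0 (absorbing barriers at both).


By optional stopping theorem: E(M at tau) = M(0) = 2
P(hit 5)*5 + P(hit 0)*0 = 2
P(hit 5) = (2 - 0)/(5 - 0) = 2/5 = 0.4000

0.4000


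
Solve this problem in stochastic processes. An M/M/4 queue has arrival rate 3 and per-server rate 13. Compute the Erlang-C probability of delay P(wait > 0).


a = lambda/mu = 0.2308
rho = a/c = 0.0577
Erlang-C formula applied:
C(c,a) = 9.9560e-05

9.9560e-05


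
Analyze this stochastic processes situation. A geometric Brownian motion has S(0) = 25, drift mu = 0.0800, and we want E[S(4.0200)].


E[S(t)] = S(0) * exp(mu * t)
= 25 * exp(0.0800 * 4.0200)
= 25 * 1.3793
= 34.4833

34.4833


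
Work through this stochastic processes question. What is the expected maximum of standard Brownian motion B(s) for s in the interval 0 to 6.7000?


E(max B(s)) = sqrt(2t/pi)
= sqrt(2*6.7000/pi)
= sqrt(4.2654)
= 2.0653

2.0653


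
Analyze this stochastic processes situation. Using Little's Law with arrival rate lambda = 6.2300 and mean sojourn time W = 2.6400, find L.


Little's Law: L = lambda * W
= 6.2300 * 2.6400
= 16.4472

16.4472


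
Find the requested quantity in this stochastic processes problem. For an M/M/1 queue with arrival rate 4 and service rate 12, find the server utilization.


rho = lambda/mu
= 4/12
= 0.3333

0.3333


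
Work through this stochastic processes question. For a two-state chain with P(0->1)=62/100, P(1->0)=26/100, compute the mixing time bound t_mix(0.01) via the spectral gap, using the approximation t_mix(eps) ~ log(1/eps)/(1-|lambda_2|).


lambda_2 = |1 - p01 - p10| = |1 - 0.6200 - 0.2600| = 0.1200
t_mix ~ log(1/eps)/(1 - |lambda_2|)
= log(100)/(1 - 0.1200) = 4.6052/0.8800
= 5.2331

5.2331


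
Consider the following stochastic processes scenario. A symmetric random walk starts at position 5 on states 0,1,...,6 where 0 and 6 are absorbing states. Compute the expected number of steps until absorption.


For symmetric RW on 0,...,N with absorbing barriers, E(i) = i*(N-i)
E(5) = 5 * 1 = 5

5


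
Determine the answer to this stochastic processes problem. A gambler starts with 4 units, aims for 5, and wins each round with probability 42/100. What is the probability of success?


Gambler's ruin formula:
r = q/p = 0.5800/0.4200 = 1.3810
P(win) = (1 - r^i)/(1 - r^N)
= (1 - 1.3810^4)/(1 - 1.3810^5)
= 0.6556

0.6556


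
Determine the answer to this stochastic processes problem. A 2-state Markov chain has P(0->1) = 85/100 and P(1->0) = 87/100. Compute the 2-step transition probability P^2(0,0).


Computing P^2 by matrix multiplication.
P = [[0.1500, 0.8500], [0.8700, 0.1300]]
After raising P to the power 2:
P^2(0,0) = 0.7620

0.7620


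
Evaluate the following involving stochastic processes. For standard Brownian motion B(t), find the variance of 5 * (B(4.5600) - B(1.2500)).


Var(alpha*(B(t)-B(s))) = alpha^2 * (t-s)
= 5^2 * (4.5600 - 1.2500)
= 25 * 3.3100
= 82.7500

82.7500


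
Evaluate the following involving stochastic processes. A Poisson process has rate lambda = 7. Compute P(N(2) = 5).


P(N(t)=k) = (lambda*t)^k * exp(-lambda*t) / k!
lambda*t = 14
= 14^5 * exp(-14) / 5!
= 537824 * 8.3153e-07 / 120
= 0.0037

0.0037


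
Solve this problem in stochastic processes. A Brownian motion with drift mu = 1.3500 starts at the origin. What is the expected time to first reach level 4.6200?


Expected first passage time = a/mu
= 4.6200/1.3500
= 3.4222

3.4222


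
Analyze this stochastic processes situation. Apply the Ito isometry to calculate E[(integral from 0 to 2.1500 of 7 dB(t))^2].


By Ito isometry: E[(int f dB)^2] = int f^2 dt
= 7^2 * 2.1500
= 49 * 2.1500 = 105.3500

105.3500


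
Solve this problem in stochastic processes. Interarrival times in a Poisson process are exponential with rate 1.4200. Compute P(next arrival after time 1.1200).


P(X > t) = exp(-lambda * t)
= exp(-1.4200 * 1.1200)
= exp(-1.5904) = 0.2038

0.2038


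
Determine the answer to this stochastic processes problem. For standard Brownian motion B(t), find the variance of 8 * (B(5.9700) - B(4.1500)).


Var(alpha*(B(t)-B(s))) = alpha^2 * (t-s)
= 8^2 * (5.9700 - 4.1500)
= 64 * 1.8200
= 116.4800

116.4800


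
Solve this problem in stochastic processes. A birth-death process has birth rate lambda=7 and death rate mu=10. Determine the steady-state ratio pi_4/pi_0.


For birth-death process, pi_n/pi_0 = (lambda/mu)^n
= (7/10)^4
= 0.2401

0.2401


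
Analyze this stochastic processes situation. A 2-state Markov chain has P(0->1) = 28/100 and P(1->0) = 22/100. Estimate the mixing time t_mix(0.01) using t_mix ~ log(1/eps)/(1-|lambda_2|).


lambda_2 = |1 - p01 - p10| = |1 - 0.2800 - 0.2200| = 0.5000
t_mix ~ log(1/eps)/(1 - |lambda_2|)
= log(100)/(1 - 0.5000) = 4.6052/0.5000
= 9.2103

9.2103


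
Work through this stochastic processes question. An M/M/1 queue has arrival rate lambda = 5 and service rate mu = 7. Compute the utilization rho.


rho = lambda/mu
= 5/7
= 0.7143

0.7143


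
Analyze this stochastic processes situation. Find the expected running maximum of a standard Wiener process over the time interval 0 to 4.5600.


E(max B(s)) = sqrt(2t/pi)
= sqrt(2*4.5600/pi)
= sqrt(2.9030)
= 1.7038

1.7038


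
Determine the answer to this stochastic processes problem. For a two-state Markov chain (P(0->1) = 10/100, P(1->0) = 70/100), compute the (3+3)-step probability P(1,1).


P^6 = P^3 * P^3
Computing via matrix multiplication of the transition matrix.
Entry (1,1) of P^6 = 0.1251

0.1251


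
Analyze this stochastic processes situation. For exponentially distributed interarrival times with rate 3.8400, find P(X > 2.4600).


P(X > t) = exp(-lambda * t)
= exp(-3.8400 * 2.4600)
= exp(-9.4464) = 7.8973e-05

7.8973e-05


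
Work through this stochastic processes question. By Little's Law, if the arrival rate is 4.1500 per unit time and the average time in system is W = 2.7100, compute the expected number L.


Little's Law: L = lambda * W
= 4.1500 * 2.7100
= 11.2465

11.2465


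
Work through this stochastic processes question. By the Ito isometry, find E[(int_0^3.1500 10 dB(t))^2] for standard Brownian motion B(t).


By Ito isometry: E[(int f dB)^2] = int f^2 dt
= 10^2 * 3.1500
= 100 * 3.1500 = 315.0000

315.0000


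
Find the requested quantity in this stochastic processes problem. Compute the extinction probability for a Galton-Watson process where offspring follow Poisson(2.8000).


Since mu = 2.8000 > 1, extinction prob q < 1.
Solve s = exp(mu*(s-1)) iteratively.
q = 0.0750

0.0750


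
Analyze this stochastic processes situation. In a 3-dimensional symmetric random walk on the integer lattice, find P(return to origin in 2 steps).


P(return in 2 steps) = P(reverse first step) = 1/(2d)
= 1/6
= 0.1667

0.1667


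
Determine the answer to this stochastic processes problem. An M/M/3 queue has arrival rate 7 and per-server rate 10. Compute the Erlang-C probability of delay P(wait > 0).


a = lambda/mu = 0.7000
rho = a/c = 0.2333
Erlang-C formula applied:
C(c,a) = 0.0369

0.0369
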